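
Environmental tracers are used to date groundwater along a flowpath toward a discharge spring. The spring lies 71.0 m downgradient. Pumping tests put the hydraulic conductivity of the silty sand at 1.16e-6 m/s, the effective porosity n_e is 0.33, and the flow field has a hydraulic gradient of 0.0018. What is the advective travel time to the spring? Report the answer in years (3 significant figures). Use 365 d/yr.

356 years

K = 1.16e-6 m/s × 86400 s/d = 0.1002 m/d
q = Ki = 0.1002 × 0.0018 = 1.804e-4 m/d
Average linear velocity = 1.804e-4 / 0.33 = 5.467e-4 m/d
t = L / v = 71.0 / 5.467e-4 = 129900 d
   = 129900 / 365 = 356 yr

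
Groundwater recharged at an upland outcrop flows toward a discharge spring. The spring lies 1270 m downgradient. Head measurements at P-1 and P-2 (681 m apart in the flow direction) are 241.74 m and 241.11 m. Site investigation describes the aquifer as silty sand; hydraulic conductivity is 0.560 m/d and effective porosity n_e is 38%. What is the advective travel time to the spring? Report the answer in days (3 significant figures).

Hydraulic gradient i = (241.74 − 241.11) / 681 = 0.63 / 681 = 9.251e-4
Darcy flux q = K·i = 0.560 × 9.251e-4 = 5.181e-4 m/d
Seepage velocity v = q / n = 5.181e-4 / 0.38 = 0.001363 m/d
t = L / v = 1270 / 0.001363 = 931500 d

932000 days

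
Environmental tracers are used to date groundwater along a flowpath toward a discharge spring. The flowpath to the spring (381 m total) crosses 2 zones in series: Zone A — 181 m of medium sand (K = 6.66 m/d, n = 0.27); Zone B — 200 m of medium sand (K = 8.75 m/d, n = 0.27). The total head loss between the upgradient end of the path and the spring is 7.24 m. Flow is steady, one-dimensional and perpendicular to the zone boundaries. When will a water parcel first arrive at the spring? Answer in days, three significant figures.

Continuity: the same q passes through each zone, so ΔH = q·Σ(L_j/K_j) — the zones act as resistances in series.
Σ(L/K) = 181/6.66 + 200/8.75 = 27.18 + 22.86 = 50.03 d
q = ΔH / Σ(L/K) = 7.24 / 50.03 = 0.1447 m/d (same in every zone)
Zone A: v = q/n = 0.1447/0.27 = 0.5359 m/d → t_A = 181/0.5359 = 337.7 d
Zone B: v = q/n = 0.1447/0.27 = 0.5359 m/d → t_B = 200/0.5359 = 373.2 d
Total t = 337.7 + 373.2 = 710.9 d

711 days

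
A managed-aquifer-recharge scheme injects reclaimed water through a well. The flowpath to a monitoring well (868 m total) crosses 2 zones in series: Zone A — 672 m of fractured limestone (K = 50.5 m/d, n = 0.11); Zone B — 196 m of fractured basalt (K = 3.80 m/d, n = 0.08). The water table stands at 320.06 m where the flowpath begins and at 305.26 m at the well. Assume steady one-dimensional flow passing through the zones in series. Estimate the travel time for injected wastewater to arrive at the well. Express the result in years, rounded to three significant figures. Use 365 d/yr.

1.08 years

Total head drop ΔH = 320.06 − 305.26 = 14.80 m
Continuity: the same q passes through each zone, so ΔH = q·Σ(L_j/K_j) — the zones act as resistances in series.
Σ(L/K) = 672/50.5 + 196/3.80 = 13.31 + 51.58 = 64.89 d
q = ΔH / Σ(L/K) = 14.80 / 64.89 = 0.2281 m/d (same in every zone)
Zone A: v = q/n = 0.2281/0.11 = 2.074 m/d → t_A = 672/2.074 = 324.1 d
Zone B: v = q/n = 0.2281/0.08 = 2.851 m/d → t_B = 196/2.851 = 68.74 d
Total t = 324.1 + 68.74 = 392.8 d
   = 392.8 / 365 = 1.08 yr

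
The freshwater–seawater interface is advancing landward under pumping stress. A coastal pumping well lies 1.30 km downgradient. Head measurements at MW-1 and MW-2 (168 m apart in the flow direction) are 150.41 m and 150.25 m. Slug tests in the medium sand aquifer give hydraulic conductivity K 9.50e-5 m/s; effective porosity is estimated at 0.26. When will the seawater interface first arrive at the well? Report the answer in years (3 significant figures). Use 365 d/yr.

Hydraulic gradient i = (150.41 − 150.25) / 168 = 0.16 / 168 = 9.524e-4
K = 9.50e-5 m/s × 86400 s/d = 8.208 m/d
q = Ki = 8.208 × 9.524e-4 = 0.007817 m/d
Seepage velocity v = q / n = 0.007817 / 0.26 = 0.03007 m/d
L = 1.30 km = 1300 m
t = L / v = 1300 / 0.03007 = 43240 d
   = 43240 / 365 = 118 yr

118 years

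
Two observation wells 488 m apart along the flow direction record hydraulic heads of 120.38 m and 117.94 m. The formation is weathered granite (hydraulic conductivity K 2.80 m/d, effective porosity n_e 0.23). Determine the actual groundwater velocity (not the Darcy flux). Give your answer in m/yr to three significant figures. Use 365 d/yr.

22.2 m/yr

Hydraulic gradient i = (120.38 − 117.94) / 488 = 2.44 / 488 = 0.005000
q = Ki = 2.80 × 0.005000 = 0.01400 m/d
Seepage velocity v = q / n = 0.01400 / 0.23 = 0.06087 m/d
   = 0.06087 × 365 = 22.2 m/yr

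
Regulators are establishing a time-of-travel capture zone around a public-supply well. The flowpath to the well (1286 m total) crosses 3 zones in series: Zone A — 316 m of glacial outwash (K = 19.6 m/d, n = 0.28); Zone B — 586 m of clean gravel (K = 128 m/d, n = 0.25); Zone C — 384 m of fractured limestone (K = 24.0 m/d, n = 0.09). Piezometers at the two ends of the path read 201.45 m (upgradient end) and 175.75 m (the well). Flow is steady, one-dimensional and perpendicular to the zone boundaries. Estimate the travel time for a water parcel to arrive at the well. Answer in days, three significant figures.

385 days

Total head drop ΔH = 201.45 − 175.75 = 25.70 m
Continuity: the same q passes through each zone, so ΔH = q·Σ(L_j/K_j) — the zones act as resistances in series.
Σ(L/K) = 316/19.6 + 586/128 + 384/24.0 = 16.12 + 4.578 + 16.00 = 36.70 d
q = ΔH / Σ(L/K) = 25.70 / 36.70 = 0.7003 m/d (same in every zone)
Zone A: v = q/n = 0.7003/0.28 = 2.501 m/d → t_A = 316/2.501 = 126.4 d
Zone B: v = q/n = 0.7003/0.25 = 2.801 m/d → t_B = 586/2.801 = 209.2 d
Zone C: v = q/n = 0.7003/0.09 = 7.781 m/d → t_C = 384/7.781 = 49.35 d
Total t = 126.4 + 209.2 + 49.35 = 384.9 d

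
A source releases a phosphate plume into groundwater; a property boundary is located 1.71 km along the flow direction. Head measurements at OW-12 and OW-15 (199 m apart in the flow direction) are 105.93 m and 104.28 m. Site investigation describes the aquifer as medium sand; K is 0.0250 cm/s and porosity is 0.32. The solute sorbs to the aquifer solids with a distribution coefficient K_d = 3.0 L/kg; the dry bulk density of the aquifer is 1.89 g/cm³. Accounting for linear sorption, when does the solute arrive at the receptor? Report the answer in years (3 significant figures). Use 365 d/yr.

157 years

Hydraulic gradient i = (105.93 − 104.28) / 199 = 1.65 / 199 = 0.008291
K = 0.0250 cm/s × 864 = 21.60 m/d
Darcy flux q = K·i = 21.60 × 0.008291 = 0.1791 m/d
v = Ki/n = 21.60·0.008291/0.32 = 0.5597 m/d
Retardation R = 1 + ρ_b·K_d/n = 1 + 1.89×3.0/0.32 = 18.72
Contaminant velocity v_c = v/R = 0.5597/18.72 = 0.02990 m/d
L = 1.71 km = 1710 m
t = L/v_c = 1710/0.02990 = 57190 d
   = 57190/365 = 157 yr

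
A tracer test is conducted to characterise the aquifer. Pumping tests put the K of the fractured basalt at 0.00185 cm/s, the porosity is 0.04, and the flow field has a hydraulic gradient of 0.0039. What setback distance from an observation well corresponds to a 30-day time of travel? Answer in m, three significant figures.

4.68 m

K = 0.00185 cm/s × 864 = 1.598 m/d
Specific discharge q = 1.598 × 0.0039 = 0.006234 m/d
Seepage velocity v = q / n = 0.006234 / 0.04 = 0.1558 m/d
L = v × T = 0.1558 × 30 = 4.675 m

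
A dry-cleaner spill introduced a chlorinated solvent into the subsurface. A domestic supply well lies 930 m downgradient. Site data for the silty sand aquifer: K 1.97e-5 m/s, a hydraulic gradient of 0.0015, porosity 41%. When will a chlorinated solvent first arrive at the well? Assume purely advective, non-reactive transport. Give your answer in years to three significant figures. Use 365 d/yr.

K = 1.97e-5 m/s × 86400 s/d = 1.702 m/d
q = Ki = 1.702 × 0.0015 = 0.002553 m/d
v = Ki/n = 1.702·0.0015/0.41 = 0.006227 m/d
t = L / v = 930 / 0.006227 = 149300 d
   = 149300 / 365 = 409 yr

409 years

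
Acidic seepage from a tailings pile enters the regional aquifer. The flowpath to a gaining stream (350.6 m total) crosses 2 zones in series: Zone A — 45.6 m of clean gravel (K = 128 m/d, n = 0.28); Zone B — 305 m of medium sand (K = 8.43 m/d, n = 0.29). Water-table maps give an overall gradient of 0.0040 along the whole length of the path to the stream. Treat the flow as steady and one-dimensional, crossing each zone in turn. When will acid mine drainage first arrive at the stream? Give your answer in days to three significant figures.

For zones in series the flux q is common to all zones; the equivalent conductivity is the harmonic (thickness-weighted) mean, K_eq = L_total / Σ(L_j/K_j).
Σ(L/K) = 45.6/128 + 305/8.43 = 0.3563 + 36.18 = 36.54 d
K_eq = L_total / Σ(L/K) = 350.6 / 36.54 = 9.596 m/d
q = K_eq · i = 9.596 × 0.0040 = 0.03838 m/d (same in every zone)
Zone A: v = q/n = 0.03838/0.28 = 0.1371 m/d → t_A = 45.6/0.1371 = 332.6 d
Zone B: v = q/n = 0.03838/0.29 = 0.1324 m/d → t_B = 305/0.1324 = 2304 d
Total t = 332.6 + 2304 = 2637 d

2640 days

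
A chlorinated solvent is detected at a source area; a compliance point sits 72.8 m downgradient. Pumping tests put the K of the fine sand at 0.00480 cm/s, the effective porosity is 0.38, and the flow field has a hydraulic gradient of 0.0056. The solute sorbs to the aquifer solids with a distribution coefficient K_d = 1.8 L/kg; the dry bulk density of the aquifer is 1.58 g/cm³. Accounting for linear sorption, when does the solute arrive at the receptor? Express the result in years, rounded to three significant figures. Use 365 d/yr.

K = 0.00480 cm/s × 864 = 4.147 m/d
Specific discharge q = 4.147 × 0.0056 = 0.02322 m/d
Seepage velocity v = q / n = 0.02322 / 0.38 = 0.06112 m/d
Retardation R = 1 + ρ_b·K_d/n = 1 + 1.58×1.8/0.38 = 8.484
Contaminant velocity v_c = v/R = 0.06112/8.484 = 0.007204 m/d
t = L/v_c = 72.8/0.007204 = 10110 d
   = 10110/365 = 27.7 yr

27.7 years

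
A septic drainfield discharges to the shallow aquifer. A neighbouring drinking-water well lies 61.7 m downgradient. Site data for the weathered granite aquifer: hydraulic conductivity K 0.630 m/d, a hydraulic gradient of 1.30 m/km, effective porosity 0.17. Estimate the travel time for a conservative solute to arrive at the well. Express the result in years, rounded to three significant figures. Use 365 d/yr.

35.1 years

Darcy flux q = K·i = 0.630 × 0.0013 = 8.190e-4 m/d
Seepage velocity v = q / n = 8.190e-4 / 0.17 = 0.004818 m/d
t = L / v = 61.7 / 0.004818 = 12810 d
   = 12810 / 365 = 35.1 yr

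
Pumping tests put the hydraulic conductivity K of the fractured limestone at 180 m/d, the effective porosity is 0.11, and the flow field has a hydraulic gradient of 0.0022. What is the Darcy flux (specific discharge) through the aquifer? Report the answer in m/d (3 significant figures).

Specific discharge q = 180 × 0.0022 = 0.3960 m/d

0.396 m/d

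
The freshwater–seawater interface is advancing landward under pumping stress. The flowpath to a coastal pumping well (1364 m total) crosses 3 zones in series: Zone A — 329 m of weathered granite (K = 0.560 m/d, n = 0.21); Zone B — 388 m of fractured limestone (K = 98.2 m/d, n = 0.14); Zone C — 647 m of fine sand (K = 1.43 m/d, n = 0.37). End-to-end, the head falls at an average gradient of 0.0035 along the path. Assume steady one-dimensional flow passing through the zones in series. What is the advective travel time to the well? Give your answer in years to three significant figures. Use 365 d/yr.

217 years

Continuity: the same q passes through each zone, so ΔH = q·Σ(L_j/K_j) — the zones act as resistances in series.
Σ(L/K) = 329/0.560 + 388/98.2 + 647/1.43 = 587.5 + 3.951 + 452.4 = 1044 d
K_eq = L_total / Σ(L/K) = 1364 / 1044 = 1.307 m/d
q = K_eq · i = 1.307 × 0.0035 = 0.004573 m/d (same in every zone)
Zone A: v = q/n = 0.004573/0.21 = 0.02178 m/d → t_A = 329/0.02178 = 15110 d
Zone B: v = q/n = 0.004573/0.14 = 0.03267 m/d → t_B = 388/0.03267 = 11880 d
Zone C: v = q/n = 0.004573/0.37 = 0.01236 m/d → t_C = 647/0.01236 = 52350 d
Total t = 15110 + 11880 + 52350 = 79330 d
   = 79330 / 365 = 217 yr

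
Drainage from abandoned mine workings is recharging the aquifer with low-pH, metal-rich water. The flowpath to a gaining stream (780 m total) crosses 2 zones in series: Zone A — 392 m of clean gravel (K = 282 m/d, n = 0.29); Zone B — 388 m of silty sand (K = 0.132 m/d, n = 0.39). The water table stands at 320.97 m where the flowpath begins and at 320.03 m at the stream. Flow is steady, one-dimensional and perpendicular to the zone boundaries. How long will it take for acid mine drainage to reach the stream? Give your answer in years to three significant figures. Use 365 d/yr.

Total head drop ΔH = 320.97 − 320.03 = 0.94 m
Steady 1-D flow in series ⇒ the Darcy flux q is identical in every zone and the zone head losses add (resistances L/K in series).
Σ(L/K) = 392/282 + 388/0.132 = 1.390 + 2939 = 2941 d
q = ΔH / Σ(L/K) = 0.94 / 2941 = 3.196e-4 m/d (same in every zone)
Zone A: v = q/n = 3.196e-4/0.29 = 0.001102 m/d → t_A = 392/0.001102 = 355600 d
Zone B: v = q/n = 3.196e-4/0.39 = 8.196e-4 m/d → t_B = 388/8.196e-4 = 473400 d
Total t = 355600 + 473400 = 829100 d
   = 829100 / 365 = 2270 yr

2270 years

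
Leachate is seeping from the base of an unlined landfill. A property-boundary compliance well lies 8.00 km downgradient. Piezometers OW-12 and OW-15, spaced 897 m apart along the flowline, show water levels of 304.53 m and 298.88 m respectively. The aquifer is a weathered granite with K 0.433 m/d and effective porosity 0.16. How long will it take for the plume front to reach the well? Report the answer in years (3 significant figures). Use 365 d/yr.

Hydraulic gradient i = (304.53 − 298.88) / 897 = 5.65 / 897 = 0.006299
Specific discharge q = 0.433 × 0.006299 = 0.002727 m/d
v_s = q/n_e = 0.002727/0.16 = 0.01705 m/d
L = 8.00 km = 8000 m
t = L / v = 8000 / 0.01705 = 469300 d
   = 469300 / 365 = 1290 yr

1290 years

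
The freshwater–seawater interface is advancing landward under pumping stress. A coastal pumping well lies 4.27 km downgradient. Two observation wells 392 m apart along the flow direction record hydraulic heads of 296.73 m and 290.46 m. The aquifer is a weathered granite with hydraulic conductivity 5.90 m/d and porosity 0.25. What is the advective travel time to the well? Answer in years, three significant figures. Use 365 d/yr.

31.0 years

Hydraulic gradient i = (296.73 − 290.46) / 392 = 6.27 / 392 = 0.01599
q = Ki = 5.90 × 0.01599 = 0.09437 m/d
v = Ki/n = 5.90·0.01599/0.25 = 0.3775 m/d
L = 4.27 km = 4270 m
t = L / v = 4270 / 0.3775 = 11310 d
   = 11310 / 365 = 31.0 yr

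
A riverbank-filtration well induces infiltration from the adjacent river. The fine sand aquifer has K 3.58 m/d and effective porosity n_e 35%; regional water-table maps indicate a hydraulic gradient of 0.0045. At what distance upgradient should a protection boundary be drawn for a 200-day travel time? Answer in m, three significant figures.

Specific discharge q = 3.58 × 0.0045 = 0.01611 m/d
v = Ki/n = 3.58·0.0045/0.35 = 0.04603 m/d
L = v × T = 0.04603 × 200 = 9.206 m

9.21 m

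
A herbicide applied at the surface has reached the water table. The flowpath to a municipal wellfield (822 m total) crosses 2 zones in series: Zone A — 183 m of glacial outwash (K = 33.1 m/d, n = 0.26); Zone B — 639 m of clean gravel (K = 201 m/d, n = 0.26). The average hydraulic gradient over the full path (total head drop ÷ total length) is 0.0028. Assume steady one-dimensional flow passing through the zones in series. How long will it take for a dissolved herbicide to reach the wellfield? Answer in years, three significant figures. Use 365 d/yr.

For zones in series the flux q is common to all zones; the equivalent conductivity is the harmonic (thickness-weighted) mean, K_eq = L_total / Σ(L_j/K_j).
Σ(L/K) = 183/33.1 + 639/201 = 5.529 + 3.179 = 8.708 d
K_eq = L_total / Σ(L/K) = 822 / 8.708 = 94.40 m/d
q = K_eq · i = 94.40 × 0.0028 = 0.2643 m/d (same in every zone)
Zone A: v = q/n = 0.2643/0.26 = 1.017 m/d → t_A = 183/1.017 = 180.0 d
Zone B: v = q/n = 0.2643/0.26 = 1.017 m/d → t_B = 639/1.017 = 628.6 d
Total t = 180.0 + 628.6 = 808.6 d
   = 808.6 / 365 = 2.22 yr

2.22 years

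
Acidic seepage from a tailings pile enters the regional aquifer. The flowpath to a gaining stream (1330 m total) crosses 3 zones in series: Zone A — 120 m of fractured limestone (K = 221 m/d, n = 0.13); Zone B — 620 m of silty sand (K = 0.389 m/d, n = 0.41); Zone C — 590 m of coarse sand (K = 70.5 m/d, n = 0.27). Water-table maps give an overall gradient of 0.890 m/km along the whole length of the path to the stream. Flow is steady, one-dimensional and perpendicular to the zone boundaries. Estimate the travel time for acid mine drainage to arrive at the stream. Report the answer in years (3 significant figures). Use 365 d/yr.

1590 years

Continuity: the same q passes through each zone, so ΔH = q·Σ(L_j/K_j) — the zones act as resistances in series.
Σ(L/K) = 120/221 + 620/0.389 + 590/70.5 = 0.5430 + 1594 + 8.369 = 1603 d
K_eq = L_total / Σ(L/K) = 1330 / 1603 = 0.8298 m/d
q = K_eq · i = 0.8298 × 8.9e-4 = 7.385e-4 m/d (same in every zone)
Zone A: v = q/n = 7.385e-4/0.13 = 0.005681 m/d → t_A = 120/0.005681 = 21120 d
Zone B: v = q/n = 7.385e-4/0.41 = 0.001801 m/d → t_B = 620/0.001801 = 344200 d
Zone C: v = q/n = 7.385e-4/0.27 = 0.002735 m/d → t_C = 590/0.002735 = 215700 d
Total t = 21120 + 344200 + 215700 = 581000 d
   = 581000 / 365 = 1590 yr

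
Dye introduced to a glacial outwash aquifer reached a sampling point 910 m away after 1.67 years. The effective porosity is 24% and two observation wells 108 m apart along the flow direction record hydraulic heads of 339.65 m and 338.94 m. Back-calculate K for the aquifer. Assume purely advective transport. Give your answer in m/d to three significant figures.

54.5 m/d

Hydraulic gradient i = (339.65 − 338.94) / 108 = 0.71 / 108 = 0.006574
t = 1.67 years = 609.6 d
v = L / t = 910 / 609.6 = 1.493 m/d
K = v · n / i = 1.493 × 0.24 / 0.006574 = 54.5 m/d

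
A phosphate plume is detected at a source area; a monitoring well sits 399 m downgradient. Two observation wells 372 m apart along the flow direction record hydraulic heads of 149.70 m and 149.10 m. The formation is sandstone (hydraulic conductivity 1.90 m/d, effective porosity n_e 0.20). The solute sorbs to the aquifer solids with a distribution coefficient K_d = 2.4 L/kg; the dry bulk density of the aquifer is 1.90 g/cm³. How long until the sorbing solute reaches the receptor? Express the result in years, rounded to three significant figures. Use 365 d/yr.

1700 years

Hydraulic gradient i = (149.70 − 149.10) / 372 = 0.60 / 372 = 0.001613
q = Ki = 1.90 × 0.001613 = 0.003065 m/d
v = Ki/n = 1.90·0.001613/0.20 = 0.01532 m/d
Retardation R = 1 + ρ_b·K_d/n = 1 + 1.90×2.4/0.20 = 23.80
Contaminant velocity v_c = v/R = 0.01532/23.80 = 6.438e-4 m/d
t = L/v_c = 399/6.438e-4 = 619800 d
   = 619800/365 = 1700 yr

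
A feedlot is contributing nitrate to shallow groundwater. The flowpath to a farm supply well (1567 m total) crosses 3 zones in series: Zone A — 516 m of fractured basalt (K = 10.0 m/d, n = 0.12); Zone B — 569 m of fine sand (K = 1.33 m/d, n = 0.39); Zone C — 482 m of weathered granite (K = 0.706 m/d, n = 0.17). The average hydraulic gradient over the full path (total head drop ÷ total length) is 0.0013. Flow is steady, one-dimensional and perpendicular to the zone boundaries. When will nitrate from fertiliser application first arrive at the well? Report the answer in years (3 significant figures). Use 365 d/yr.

572 years

Steady 1-D flow in series ⇒ the Darcy flux q is identical in every zone and the zone head losses add (resistances L/K in series).
Σ(L/K) = 516/10.0 + 569/1.33 + 482/0.706 = 51.60 + 427.8 + 682.7 = 1162 d
K_eq = L_total / Σ(L/K) = 1567 / 1162 = 1.348 m/d
q = K_eq · i = 1.348 × 0.0013 = 0.001753 m/d (same in every zone)
Zone A: v = q/n = 0.001753/0.12 = 0.01461 m/d → t_A = 516/0.01461 = 35320 d
Zone B: v = q/n = 0.001753/0.39 = 0.004495 m/d → t_B = 569/0.004495 = 126600 d
Zone C: v = q/n = 0.001753/0.17 = 0.01031 m/d → t_C = 482/0.01031 = 46750 d
Total t = 35320 + 126600 + 46750 = 208700 d
   = 208700 / 365 = 572 yr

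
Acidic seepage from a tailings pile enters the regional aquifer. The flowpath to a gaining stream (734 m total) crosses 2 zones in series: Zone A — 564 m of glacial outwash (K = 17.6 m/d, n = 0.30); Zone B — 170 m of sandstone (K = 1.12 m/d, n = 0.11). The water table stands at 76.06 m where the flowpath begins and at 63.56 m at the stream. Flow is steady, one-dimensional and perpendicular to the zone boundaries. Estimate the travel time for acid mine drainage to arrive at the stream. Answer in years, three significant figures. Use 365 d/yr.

Total head drop ΔH = 76.06 − 63.56 = 12.50 m
Steady 1-D flow in series ⇒ the Darcy flux q is identical in every zone and the zone head losses add (resistances L/K in series).
Σ(L/K) = 564/17.6 + 170/1.12 = 32.05 + 151.8 = 183.8 d
q = ΔH / Σ(L/K) = 12.50 / 183.8 = 0.06800 m/d (same in every zone)
Zone A: v = q/n = 0.06800/0.30 = 0.2267 m/d → t_A = 564/0.2267 = 2488 d
Zone B: v = q/n = 0.06800/0.11 = 0.6182 m/d → t_B = 170/0.6182 = 275.0 d
Total t = 2488 + 275.0 = 2763 d
   = 2763 / 365 = 7.57 yr

7.57 years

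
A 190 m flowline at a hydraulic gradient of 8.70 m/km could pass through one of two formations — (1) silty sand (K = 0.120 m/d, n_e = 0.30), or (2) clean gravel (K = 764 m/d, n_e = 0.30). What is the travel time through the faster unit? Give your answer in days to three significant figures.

Unit 1 (silty sand): v = 0.120×0.0087/0.30 = 0.003480 m/d, t = 190/0.003480 = 54600 d
Unit 2 (clean gravel): v = 764×0.0087/0.30 = 22.16 m/d, t = 190/22.16 = 8.576 d
Faster unit: t = 8.58 d

8.58 days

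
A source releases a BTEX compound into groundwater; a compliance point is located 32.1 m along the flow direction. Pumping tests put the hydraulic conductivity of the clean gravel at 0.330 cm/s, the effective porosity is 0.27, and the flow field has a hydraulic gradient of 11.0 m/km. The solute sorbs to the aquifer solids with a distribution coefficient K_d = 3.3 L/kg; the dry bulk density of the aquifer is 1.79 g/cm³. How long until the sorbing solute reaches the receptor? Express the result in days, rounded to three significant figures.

K = 0.330 cm/s × 864 = 285.1 m/d
Specific discharge q = 285.1 × 0.011 = 3.136 m/d
Seepage velocity v = q / n = 3.136 / 0.27 = 11.62 m/d
Retardation R = 1 + ρ_b·K_d/n = 1 + 1.79×3.3/0.27 = 22.88
Contaminant velocity v_c = v/R = 11.62/22.88 = 0.5077 m/d
t = L/v_c = 32.1/0.5077 = 63.22 d

63.2 days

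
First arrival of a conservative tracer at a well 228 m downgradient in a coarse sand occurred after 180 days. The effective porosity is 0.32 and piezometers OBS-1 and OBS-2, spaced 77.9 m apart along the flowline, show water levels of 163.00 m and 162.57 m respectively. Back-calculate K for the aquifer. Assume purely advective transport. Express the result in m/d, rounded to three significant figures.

73.4 m/d

Hydraulic gradient i = (163.00 − 162.57) / 77.9 = 0.43 / 77.9 = 0.005520
v = L / t = 228 / 180 = 1.267 m/d
K = v · n / i = 1.267 × 0.32 / 0.005520 = 73.4 m/d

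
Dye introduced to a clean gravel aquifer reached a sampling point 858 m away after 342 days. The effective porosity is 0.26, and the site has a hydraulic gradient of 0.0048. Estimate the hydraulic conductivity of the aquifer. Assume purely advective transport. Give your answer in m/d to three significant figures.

136 m/d

v = L / t = 858 / 342 = 2.509 m/d
K = v · n / i = 2.509 × 0.26 / 0.0048 = 136 m/d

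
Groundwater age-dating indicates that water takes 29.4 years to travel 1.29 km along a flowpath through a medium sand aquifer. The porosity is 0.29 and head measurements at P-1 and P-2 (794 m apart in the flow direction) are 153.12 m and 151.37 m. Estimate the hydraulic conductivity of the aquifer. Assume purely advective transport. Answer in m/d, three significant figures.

Hydraulic gradient i = (153.12 − 151.37) / 794 = 1.75 / 794 = 0.002204
t = 29.4 years = 10730 d
L = 1.29 km = 1290 m
v = L / t = 1290 / 10730 = 0.1202 m/d
K = v · n / i = 0.1202 × 0.29 / 0.002204 = 15.8 m/d

15.8 m/d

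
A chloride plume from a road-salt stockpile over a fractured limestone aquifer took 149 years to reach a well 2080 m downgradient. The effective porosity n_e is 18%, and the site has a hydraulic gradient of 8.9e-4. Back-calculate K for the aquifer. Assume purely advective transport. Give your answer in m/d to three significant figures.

7.74 m/d

t = 149 years = 54390 d
v = L / t = 2080 / 54390 = 0.03825 m/d
K = v · n / i = 0.03825 × 0.18 / 8.9e-4 = 7.74 m/d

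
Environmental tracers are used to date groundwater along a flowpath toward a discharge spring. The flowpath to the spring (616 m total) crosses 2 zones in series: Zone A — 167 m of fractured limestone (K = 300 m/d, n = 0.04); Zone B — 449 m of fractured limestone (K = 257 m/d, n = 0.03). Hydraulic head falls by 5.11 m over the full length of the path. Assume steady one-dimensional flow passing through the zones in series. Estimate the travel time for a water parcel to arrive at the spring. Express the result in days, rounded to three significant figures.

9.08 days

Continuity: the same q passes through each zone, so ΔH = q·Σ(L_j/K_j) — the zones act as resistances in series.
Σ(L/K) = 167/300 + 449/257 = 0.5567 + 1.747 = 2.304 d
q = ΔH / Σ(L/K) = 5.11 / 2.304 = 2.218 m/d (same in every zone)
Zone A: v = q/n = 2.218/0.04 = 55.45 m/d → t_A = 167/55.45 = 3.012 d
Zone B: v = q/n = 2.218/0.03 = 73.94 m/d → t_B = 449/73.94 = 6.073 d
Total t = 3.012 + 6.073 = 9.084 d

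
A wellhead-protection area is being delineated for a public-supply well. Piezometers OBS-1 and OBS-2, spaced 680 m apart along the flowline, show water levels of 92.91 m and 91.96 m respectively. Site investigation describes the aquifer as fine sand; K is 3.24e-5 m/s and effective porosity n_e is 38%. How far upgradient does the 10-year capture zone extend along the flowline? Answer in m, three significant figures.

Hydraulic gradient i = (92.91 − 91.96) / 680 = 0.95 / 680 = 0.001397
K = 3.24e-5 m/s × 86400 s/d = 2.799 m/d
Darcy flux q = K·i = 2.799 × 0.001397 = 0.003911 m/d
v = Ki/n = 2.799·0.001397/0.38 = 0.01029 m/d
T = 10 yr × 365 = 3650 d
L = v × T = 0.01029 × 3650 = 37.56 m

37.6 m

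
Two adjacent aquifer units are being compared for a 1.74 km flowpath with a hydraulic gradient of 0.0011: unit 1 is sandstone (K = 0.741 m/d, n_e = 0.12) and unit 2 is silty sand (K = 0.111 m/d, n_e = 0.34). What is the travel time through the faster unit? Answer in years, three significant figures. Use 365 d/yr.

702 years

Unit 1 (sandstone): v = 0.741×0.0011/0.12 = 0.006793 m/d, t = 1740/0.006793 = 256200 d
Unit 2 (silty sand): v = 0.111×0.0011/0.34 = 3.591e-4 m/d, t = 1740/3.591e-4 = 4.845e6 d
Faster: 256200 d / 365 = 702 yr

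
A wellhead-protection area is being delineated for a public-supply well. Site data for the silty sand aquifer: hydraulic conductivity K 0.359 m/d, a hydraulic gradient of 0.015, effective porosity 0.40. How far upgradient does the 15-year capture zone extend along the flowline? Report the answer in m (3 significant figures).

73.7 m

Darcy flux q = K·i = 0.359 × 0.015 = 0.005385 m/d
Average linear velocity = 0.005385 / 0.40 = 0.01346 m/d
T = 15 yr × 365 = 5475 d
L = v × T = 0.01346 × 5475 = 73.71 m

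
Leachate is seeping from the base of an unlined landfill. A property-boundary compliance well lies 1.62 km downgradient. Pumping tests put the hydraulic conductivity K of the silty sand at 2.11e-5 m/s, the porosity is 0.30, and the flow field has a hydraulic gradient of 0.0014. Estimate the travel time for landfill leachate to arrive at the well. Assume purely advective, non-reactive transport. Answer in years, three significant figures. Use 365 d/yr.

522 years

K = 2.11e-5 m/s × 86400 s/d = 1.823 m/d
q = Ki = 1.823 × 0.0014 = 0.002552 m/d
Average linear velocity = 0.002552 / 0.30 = 0.008508 m/d
L = 1.62 km = 1620 m
t = L / v = 1620 / 0.008508 = 190400 d
   = 190400 / 365 = 522 yr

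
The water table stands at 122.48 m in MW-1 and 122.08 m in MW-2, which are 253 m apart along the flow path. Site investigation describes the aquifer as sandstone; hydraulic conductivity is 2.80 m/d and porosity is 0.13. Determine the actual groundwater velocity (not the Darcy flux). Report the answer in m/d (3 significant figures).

Hydraulic gradient i = (122.48 − 122.08) / 253 = 0.40 / 253 = 0.001581
Darcy flux q = K·i = 2.80 × 0.001581 = 0.004427 m/d
Seepage velocity v = q / n = 0.004427 / 0.13 = 0.03405 m/d

0.0341 m/d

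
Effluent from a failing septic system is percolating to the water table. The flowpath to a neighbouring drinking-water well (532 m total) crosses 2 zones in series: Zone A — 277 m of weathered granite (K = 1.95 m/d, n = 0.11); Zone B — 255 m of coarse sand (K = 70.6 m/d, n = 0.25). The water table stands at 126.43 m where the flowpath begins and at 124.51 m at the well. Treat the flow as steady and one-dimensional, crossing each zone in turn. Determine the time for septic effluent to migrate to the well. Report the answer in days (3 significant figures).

Total head drop ΔH = 126.43 − 124.51 = 1.92 m
Continuity: the same q passes through each zone, so ΔH = q·Σ(L_j/K_j) — the zones act as resistances in series.
Σ(L/K) = 277/1.95 + 255/70.6 = 142.1 + 3.612 = 145.7 d
q = ΔH / Σ(L/K) = 1.92 / 145.7 = 0.01318 m/d (same in every zone)
Zone A: v = q/n = 0.01318/0.11 = 0.1198 m/d → t_A = 277/0.1198 = 2312 d
Zone B: v = q/n = 0.01318/0.25 = 0.05272 m/d → t_B = 255/0.05272 = 4836 d
Total t = 2312 + 4836 = 7148 d

7150 days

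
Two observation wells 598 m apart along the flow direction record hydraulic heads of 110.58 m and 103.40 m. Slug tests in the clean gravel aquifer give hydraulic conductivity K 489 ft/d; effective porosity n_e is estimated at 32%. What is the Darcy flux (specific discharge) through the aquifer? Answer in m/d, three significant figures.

Hydraulic gradient i = (110.58 − 103.40) / 598 = 7.18 / 598 = 0.01201
K = 489 ft/d × 0.3048 = 149.0 m/d
q = Ki = 149.0 × 0.01201 = 1.790 m/d

1.79 m/d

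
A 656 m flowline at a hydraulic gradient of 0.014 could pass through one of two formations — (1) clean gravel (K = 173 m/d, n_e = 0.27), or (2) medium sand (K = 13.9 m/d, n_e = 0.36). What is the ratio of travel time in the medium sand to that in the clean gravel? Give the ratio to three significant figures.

16.6

Unit 1 (clean gravel): v = 173×0.014/0.27 = 8.970 m/d, t = 656/8.970 = 73.13 d
Unit 2 (medium sand): v = 13.9×0.014/0.36 = 0.5406 m/d, t = 656/0.5406 = 1214 d
t(medium sand) / t(clean gravel) = 1214/73.13 = 16.6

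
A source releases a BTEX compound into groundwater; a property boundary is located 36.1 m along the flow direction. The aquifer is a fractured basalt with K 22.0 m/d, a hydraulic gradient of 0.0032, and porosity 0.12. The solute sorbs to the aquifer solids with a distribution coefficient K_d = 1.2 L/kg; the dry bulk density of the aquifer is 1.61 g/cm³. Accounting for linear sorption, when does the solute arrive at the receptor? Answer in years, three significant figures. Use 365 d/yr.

2.88 years

Darcy flux q = K·i = 22.0 × 0.0032 = 0.07040 m/d
v_s = q/n_e = 0.07040/0.12 = 0.5867 m/d
Retardation R = 1 + ρ_b·K_d/n = 1 + 1.61×1.2/0.12 = 17.10
Contaminant velocity v_c = v/R = 0.5867/17.10 = 0.03431 m/d
t = L/v_c = 36.1/0.03431 = 1052 d
   = 1052/365 = 2.88 yr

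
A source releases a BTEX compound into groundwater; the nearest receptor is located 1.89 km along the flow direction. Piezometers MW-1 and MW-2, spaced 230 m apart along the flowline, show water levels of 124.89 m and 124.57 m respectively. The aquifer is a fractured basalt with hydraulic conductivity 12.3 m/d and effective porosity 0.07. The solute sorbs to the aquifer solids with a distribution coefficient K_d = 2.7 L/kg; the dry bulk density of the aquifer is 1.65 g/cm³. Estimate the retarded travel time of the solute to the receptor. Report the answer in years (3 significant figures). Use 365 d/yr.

1370 years

Hydraulic gradient i = (124.89 − 124.57) / 230 = 0.32 / 230 = 0.001391
q = Ki = 12.3 × 0.001391 = 0.01711 m/d
Average linear velocity = 0.01711 / 0.07 = 0.2445 m/d
Retardation R = 1 + ρ_b·K_d/n = 1 + 1.65×2.7/0.07 = 64.64
Contaminant velocity v_c = v/R = 0.2445/64.64 = 0.003782 m/d
L = 1.89 km = 1890 m
t = L/v_c = 1890/0.003782 = 499800 d
   = 499800/365 = 1370 yr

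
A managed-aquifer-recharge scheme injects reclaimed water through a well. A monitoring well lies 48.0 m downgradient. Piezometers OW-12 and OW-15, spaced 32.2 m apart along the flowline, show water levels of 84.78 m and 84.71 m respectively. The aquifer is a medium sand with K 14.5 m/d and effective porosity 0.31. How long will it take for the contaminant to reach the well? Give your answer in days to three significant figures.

Hydraulic gradient i = (84.78 − 84.71) / 32.2 = 0.07 / 32.2 = 0.002174
q = Ki = 14.5 × 0.002174 = 0.03152 m/d
v_s = q/n_e = 0.03152/0.31 = 0.1017 m/d
t = L / v = 48.0 / 0.1017 = 472.1 d

472 days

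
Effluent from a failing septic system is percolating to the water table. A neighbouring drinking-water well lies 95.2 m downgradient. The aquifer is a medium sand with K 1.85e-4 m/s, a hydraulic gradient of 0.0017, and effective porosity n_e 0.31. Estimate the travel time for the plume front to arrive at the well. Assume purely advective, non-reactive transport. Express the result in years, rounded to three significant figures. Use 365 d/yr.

K = 1.85e-4 m/s × 86400 s/d = 15.98 m/d
q = Ki = 15.98 × 0.0017 = 0.02717 m/d
Seepage velocity v = q / n = 0.02717 / 0.31 = 0.08765 m/d
t = L / v = 95.2 / 0.08765 = 1086 d
   = 1086 / 365 = 2.98 yr

2.98 years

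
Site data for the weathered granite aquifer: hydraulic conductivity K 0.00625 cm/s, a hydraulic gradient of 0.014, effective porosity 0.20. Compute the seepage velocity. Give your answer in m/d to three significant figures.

K = 0.00625 cm/s × 864 = 5.400 m/d
Darcy flux q = K·i = 5.400 × 0.014 = 0.07560 m/d
v_s = q/n_e = 0.07560/0.20 = 0.3780 m/d

0.378 m/d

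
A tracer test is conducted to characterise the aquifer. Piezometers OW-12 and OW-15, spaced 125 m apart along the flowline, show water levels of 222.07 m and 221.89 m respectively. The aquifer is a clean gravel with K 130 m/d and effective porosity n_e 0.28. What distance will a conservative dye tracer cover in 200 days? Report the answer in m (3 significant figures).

134 m

Hydraulic gradient i = (222.07 − 221.89) / 125 = 0.18 / 125 = 0.001440
q = Ki = 130 × 0.001440 = 0.1872 m/d
Average linear velocity = 0.1872 / 0.28 = 0.6686 m/d
L = v × T = 0.6686 × 200 = 133.7 m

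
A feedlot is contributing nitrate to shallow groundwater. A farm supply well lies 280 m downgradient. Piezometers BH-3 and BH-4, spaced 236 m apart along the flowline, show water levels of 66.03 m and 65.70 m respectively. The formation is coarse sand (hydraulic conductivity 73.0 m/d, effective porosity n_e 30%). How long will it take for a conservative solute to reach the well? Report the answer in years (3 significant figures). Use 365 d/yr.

2.25 years

Hydraulic gradient i = (66.03 − 65.70) / 236 = 0.33 / 236 = 0.001398
q = Ki = 73.0 × 0.001398 = 0.1021 m/d
v = Ki/n = 73.0·0.001398/0.30 = 0.3403 m/d
t = L / v = 280 / 0.3403 = 822.9 d
   = 822.9 / 365 = 2.25 yr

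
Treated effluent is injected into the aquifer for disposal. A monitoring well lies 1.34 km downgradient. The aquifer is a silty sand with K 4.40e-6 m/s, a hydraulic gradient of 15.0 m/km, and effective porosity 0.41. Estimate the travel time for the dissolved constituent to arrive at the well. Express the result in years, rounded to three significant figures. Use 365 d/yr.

264 years

K = 4.40e-6 m/s × 86400 s/d = 0.3802 m/d
Darcy flux q = K·i = 0.3802 × 0.015 = 0.005702 m/d
Seepage velocity v = q / n = 0.005702 / 0.41 = 0.01391 m/d
L = 1.34 km = 1340 m
t = L / v = 1340 / 0.01391 = 96350 d
   = 96350 / 365 = 264 yr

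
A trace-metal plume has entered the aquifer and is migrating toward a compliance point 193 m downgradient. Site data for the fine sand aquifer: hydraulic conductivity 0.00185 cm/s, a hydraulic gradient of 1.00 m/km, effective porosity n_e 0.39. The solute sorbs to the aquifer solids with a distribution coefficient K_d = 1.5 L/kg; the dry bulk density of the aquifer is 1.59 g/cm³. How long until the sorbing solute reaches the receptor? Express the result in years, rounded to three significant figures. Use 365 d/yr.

918 years

K = 0.00185 cm/s × 864 = 1.598 m/d
Specific discharge q = 1.598 × 0.0010 = 0.001598 m/d
Seepage velocity v = q / n = 0.001598 / 0.39 = 0.004098 m/d
Retardation R = 1 + ρ_b·K_d/n = 1 + 1.59×1.5/0.39 = 7.115
Contaminant velocity v_c = v/R = 0.004098/7.115 = 5.760e-4 m/d
t = L/v_c = 193/5.760e-4 = 335100 d
   = 335100/365 = 918 yr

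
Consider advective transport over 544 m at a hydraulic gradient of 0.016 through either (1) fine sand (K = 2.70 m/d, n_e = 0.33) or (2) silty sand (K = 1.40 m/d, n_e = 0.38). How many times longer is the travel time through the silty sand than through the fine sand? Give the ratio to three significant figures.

Unit 1 (fine sand): v = 2.70×0.016/0.33 = 0.1309 m/d, t = 544/0.1309 = 4156 d
Unit 2 (silty sand): v = 1.40×0.016/0.38 = 0.05895 m/d, t = 544/0.05895 = 9229 d
t(silty sand) / t(fine sand) = 9229/4156 = 2.22

2.22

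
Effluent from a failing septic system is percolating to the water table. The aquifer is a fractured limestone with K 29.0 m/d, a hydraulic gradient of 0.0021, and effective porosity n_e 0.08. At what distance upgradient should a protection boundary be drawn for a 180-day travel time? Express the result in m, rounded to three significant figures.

q = Ki = 29.0 × 0.0021 = 0.06090 m/d
v_s = q/n_e = 0.06090/0.08 = 0.7613 m/d
L = v × T = 0.7613 × 180 = 137.0 m

137 m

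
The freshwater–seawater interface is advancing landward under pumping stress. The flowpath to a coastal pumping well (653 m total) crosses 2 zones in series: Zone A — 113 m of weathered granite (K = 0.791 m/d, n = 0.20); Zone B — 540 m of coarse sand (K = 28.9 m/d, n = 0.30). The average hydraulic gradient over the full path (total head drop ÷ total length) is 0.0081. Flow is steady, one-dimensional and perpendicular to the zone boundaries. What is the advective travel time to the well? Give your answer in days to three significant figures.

5640 days

Continuity: the same q passes through each zone, so ΔH = q·Σ(L_j/K_j) — the zones act as resistances in series.
Σ(L/K) = 113/0.791 + 540/28.9 = 142.9 + 18.69 = 161.5 d
K_eq = L_total / Σ(L/K) = 653 / 161.5 = 4.042 m/d
q = K_eq · i = 4.042 × 0.0081 = 0.03274 m/d (same in every zone)
Zone A: v = q/n = 0.03274/0.20 = 0.1637 m/d → t_A = 113/0.1637 = 690.2 d
Zone B: v = q/n = 0.03274/0.30 = 0.1091 m/d → t_B = 540/0.1091 = 4948 d
Total t = 690.2 + 4948 = 5638 d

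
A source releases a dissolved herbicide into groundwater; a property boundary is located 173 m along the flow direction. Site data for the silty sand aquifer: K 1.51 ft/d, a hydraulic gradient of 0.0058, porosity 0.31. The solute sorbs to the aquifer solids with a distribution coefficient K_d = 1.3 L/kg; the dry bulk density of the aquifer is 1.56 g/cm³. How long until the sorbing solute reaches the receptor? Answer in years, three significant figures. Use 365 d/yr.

415 years

K = 1.51 ft/d × 0.3048 = 0.4602 m/d
Specific discharge q = 0.4602 × 0.0058 = 0.002669 m/d
Seepage velocity v = q / n = 0.002669 / 0.31 = 0.008611 m/d
Retardation R = 1 + ρ_b·K_d/n = 1 + 1.56×1.3/0.31 = 7.542
Contaminant velocity v_c = v/R = 0.008611/7.542 = 0.001142 m/d
t = L/v_c = 173/0.001142 = 151500 d
   = 151500/365 = 415 yr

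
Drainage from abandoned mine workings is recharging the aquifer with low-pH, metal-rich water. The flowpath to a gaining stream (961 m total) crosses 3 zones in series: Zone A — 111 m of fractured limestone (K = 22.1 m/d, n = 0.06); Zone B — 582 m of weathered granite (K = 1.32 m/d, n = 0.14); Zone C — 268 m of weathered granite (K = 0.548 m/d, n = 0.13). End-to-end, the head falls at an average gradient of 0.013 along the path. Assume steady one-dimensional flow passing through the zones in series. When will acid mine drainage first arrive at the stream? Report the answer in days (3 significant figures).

For zones in series the flux q is common to all zones; the equivalent conductivity is the harmonic (thickness-weighted) mean, K_eq = L_total / Σ(L_j/K_j).
Σ(L/K) = 111/22.1 + 582/1.32 + 268/0.548 = 5.023 + 440.9 + 489.1 = 935.0 d
K_eq = L_total / Σ(L/K) = 961 / 935.0 = 1.028 m/d
q = K_eq · i = 1.028 × 0.013 = 0.01336 m/d (same in every zone)
Zone A: v = q/n = 0.01336/0.06 = 0.2227 m/d → t_A = 111/0.2227 = 498.4 d
Zone B: v = q/n = 0.01336/0.14 = 0.09544 m/d → t_B = 582/0.09544 = 6098 d
Zone C: v = q/n = 0.01336/0.13 = 0.1028 m/d → t_C = 268/0.1028 = 2607 d
Total t = 498.4 + 6098 + 2607 = 9204 d

9200 days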